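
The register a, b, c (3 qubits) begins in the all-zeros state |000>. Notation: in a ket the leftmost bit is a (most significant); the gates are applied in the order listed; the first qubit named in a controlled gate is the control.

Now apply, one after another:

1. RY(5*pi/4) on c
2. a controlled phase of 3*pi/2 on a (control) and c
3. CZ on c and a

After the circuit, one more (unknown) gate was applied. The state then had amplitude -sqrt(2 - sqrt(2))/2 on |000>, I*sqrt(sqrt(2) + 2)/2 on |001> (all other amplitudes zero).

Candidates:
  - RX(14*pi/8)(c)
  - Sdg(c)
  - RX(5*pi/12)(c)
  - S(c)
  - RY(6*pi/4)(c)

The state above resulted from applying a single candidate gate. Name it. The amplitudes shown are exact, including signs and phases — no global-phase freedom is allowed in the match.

The applied gate was S(c).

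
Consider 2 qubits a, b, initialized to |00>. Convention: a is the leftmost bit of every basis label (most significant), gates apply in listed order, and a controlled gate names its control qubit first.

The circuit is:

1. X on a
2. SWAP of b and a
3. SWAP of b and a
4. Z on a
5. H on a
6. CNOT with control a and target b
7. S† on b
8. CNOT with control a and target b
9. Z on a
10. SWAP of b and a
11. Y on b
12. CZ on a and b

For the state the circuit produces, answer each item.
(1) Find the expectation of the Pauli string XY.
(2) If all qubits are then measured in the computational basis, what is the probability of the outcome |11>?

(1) In the final state, XY has expectation 0. Key observation: the block from step 2 through step 3 cancels to the identity and can be dropped.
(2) Outcome |11> occurs with probability 0.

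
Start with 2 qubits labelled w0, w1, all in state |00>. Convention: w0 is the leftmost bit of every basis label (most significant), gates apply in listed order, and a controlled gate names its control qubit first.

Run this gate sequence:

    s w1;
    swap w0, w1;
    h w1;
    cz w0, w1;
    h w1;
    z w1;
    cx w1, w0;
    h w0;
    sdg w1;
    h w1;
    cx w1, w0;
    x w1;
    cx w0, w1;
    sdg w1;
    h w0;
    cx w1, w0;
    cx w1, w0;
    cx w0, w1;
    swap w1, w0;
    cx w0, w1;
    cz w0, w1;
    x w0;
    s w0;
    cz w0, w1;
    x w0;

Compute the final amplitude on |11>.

The amplitude on |11> is sqrt(2)*I/2.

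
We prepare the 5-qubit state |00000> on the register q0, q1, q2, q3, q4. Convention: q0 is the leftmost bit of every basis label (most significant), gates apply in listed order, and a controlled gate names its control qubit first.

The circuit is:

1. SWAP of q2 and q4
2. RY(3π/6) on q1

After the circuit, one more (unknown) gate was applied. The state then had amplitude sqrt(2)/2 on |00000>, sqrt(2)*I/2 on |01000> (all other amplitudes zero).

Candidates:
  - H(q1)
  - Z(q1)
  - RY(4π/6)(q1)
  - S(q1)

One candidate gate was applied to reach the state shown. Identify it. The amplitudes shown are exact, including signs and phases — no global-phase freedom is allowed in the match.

The applied gate was S(q1).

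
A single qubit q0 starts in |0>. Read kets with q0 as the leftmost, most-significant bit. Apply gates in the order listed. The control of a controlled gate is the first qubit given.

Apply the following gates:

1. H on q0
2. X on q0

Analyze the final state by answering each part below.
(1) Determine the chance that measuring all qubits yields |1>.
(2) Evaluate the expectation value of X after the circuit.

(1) Outcome |1> occurs with probability 1/2.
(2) The expectation value of X is 1.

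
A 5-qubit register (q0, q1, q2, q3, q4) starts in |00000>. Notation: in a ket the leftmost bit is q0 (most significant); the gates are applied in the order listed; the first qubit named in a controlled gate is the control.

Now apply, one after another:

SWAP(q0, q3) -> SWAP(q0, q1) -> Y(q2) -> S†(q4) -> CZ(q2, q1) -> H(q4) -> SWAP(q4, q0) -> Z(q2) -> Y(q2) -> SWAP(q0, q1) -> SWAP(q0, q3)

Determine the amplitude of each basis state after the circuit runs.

The resulting statevector has amplitude -sqrt(2)/2 on |00000>, -sqrt(2)/2 on |01000>, and 0 on every other basis state.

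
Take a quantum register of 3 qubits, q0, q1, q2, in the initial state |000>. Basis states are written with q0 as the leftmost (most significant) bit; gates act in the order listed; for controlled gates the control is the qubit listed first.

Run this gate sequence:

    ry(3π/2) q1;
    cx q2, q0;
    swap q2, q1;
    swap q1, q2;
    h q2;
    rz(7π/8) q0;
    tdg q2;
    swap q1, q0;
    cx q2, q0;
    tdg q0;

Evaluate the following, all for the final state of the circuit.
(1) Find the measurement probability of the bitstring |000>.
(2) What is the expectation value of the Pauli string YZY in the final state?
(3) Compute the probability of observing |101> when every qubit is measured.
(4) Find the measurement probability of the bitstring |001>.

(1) Outcome |000> occurs with probability 1/4.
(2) The observable YZY averages to 1/2.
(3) The probability of measuring |101> is 1/4.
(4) Outcome |001> occurs with probability 1/4.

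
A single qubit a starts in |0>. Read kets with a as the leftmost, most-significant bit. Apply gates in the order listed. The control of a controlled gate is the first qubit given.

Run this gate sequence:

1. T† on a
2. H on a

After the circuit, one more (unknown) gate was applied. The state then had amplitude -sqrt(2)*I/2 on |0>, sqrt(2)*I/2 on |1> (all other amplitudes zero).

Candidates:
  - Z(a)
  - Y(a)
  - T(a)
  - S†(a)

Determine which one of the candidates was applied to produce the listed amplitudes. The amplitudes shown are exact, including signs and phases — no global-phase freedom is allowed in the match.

It was Y(a) that produced the state shown.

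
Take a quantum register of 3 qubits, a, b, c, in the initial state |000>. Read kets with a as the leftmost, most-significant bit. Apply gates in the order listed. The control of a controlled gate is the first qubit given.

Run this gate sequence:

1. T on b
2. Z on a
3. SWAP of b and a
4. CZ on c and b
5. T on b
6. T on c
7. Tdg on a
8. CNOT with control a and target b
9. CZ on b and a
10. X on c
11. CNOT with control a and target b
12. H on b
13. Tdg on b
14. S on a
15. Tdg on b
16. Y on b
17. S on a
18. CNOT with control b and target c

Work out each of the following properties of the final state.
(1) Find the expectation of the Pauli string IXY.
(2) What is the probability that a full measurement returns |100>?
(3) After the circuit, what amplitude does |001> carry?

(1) The observable IXY averages to 1.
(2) A full measurement returns |100> with probability 0.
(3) The amplitude on |001> is -sqrt(2)/2.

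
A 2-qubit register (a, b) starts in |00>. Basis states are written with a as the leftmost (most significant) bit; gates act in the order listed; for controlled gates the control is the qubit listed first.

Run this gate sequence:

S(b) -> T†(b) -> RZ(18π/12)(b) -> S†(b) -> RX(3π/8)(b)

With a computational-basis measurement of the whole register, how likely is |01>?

Outcome |01> occurs with probability sin(3*pi/16)**2.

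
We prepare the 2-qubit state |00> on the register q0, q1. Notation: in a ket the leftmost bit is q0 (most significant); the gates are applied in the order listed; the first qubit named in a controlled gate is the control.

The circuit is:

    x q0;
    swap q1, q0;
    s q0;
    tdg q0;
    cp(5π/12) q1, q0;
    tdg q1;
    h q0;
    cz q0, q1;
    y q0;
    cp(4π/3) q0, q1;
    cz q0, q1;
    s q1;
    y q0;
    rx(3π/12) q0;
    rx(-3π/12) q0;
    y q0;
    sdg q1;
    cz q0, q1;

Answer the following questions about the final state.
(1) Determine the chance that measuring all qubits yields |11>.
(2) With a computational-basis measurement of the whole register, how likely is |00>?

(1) The probability of measuring |11> is 1/2.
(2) The probability of measuring |00> is 0.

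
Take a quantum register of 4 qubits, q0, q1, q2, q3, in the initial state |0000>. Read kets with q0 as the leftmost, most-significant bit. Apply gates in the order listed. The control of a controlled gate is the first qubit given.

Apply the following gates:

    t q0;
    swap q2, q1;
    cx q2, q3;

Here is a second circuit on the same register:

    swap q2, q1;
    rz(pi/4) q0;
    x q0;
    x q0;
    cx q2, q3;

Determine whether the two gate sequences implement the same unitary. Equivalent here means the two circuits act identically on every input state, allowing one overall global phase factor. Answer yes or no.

Yes: on every input state the two circuits agree up to one overall phase factor.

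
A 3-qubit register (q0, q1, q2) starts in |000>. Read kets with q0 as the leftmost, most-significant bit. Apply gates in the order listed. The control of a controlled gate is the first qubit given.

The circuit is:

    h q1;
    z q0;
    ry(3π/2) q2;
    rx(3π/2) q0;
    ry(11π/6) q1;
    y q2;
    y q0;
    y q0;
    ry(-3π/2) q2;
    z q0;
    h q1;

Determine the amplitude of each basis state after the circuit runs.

After the circuit, the state carries amplitude 0 on |000>, I*(1 + sqrt(3))/4 on |001>, 0 on |010>, I*(-1 + sqrt(3))/4 on |011>, 0 on |100>, 1/4 + sqrt(3)/4 on |101>, 0 on |110>, -1/4 + sqrt(3)/4 on |111>.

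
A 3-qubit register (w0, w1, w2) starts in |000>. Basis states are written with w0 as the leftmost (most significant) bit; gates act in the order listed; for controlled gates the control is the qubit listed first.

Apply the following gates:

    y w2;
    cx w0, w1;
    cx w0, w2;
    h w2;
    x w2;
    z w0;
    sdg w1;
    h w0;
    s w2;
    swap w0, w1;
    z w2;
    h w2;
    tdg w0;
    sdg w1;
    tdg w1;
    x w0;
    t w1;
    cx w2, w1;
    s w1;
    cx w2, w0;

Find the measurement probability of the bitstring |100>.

Outcome |100> occurs with probability 1/4.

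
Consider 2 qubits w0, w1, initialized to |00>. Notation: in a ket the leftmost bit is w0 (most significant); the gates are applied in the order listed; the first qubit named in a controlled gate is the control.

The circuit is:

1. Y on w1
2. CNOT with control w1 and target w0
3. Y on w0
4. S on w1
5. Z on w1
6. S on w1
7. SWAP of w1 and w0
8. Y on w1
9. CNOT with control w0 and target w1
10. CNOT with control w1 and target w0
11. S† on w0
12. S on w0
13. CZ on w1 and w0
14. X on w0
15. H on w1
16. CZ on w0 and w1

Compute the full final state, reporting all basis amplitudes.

The final amplitudes are sqrt(2)*I/2 on |00>, sqrt(2)*I/2 on |01>, 0 on |10>, 0 on |11>.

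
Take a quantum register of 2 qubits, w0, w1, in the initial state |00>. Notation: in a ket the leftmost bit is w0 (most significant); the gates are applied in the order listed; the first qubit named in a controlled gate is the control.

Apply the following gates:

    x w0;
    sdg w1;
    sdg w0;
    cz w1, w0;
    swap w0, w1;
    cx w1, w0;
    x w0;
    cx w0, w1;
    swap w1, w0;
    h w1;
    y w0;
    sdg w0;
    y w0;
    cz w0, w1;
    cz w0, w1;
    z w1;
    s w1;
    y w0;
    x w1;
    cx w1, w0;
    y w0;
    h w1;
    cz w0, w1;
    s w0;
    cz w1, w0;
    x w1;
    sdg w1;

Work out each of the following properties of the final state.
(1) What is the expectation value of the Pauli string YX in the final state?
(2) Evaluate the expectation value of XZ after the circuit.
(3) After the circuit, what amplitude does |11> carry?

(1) The observable YX averages to -1.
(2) In the final state, XZ has expectation 1.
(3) The amplitude on |11> is -1/2.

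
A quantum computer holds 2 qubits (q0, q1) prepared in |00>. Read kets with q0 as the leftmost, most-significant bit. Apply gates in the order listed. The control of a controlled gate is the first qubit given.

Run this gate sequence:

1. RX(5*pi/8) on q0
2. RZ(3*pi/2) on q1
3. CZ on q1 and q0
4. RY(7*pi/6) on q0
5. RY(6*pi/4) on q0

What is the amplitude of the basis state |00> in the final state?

The amplitude on |00> is (cos(5*pi/16) + sqrt(3)*I*sin(5*pi/16))*exp(I*pi/4)/2.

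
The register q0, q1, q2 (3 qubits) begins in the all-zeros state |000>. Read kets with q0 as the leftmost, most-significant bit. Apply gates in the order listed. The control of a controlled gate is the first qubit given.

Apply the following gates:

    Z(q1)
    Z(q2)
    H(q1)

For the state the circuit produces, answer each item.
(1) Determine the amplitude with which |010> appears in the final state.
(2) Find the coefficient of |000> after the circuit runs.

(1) The final state's coefficient on |010> equals sqrt(2)/2.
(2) The amplitude on |000> is sqrt(2)/2.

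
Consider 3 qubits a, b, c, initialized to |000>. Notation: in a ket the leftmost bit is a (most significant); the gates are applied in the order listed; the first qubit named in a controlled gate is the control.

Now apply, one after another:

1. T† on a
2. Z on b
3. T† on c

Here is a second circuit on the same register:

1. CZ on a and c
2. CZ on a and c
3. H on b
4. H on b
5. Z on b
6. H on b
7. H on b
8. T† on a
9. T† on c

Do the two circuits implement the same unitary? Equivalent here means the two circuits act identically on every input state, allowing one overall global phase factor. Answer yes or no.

Yes: on every input state the two circuits agree up to one overall phase factor.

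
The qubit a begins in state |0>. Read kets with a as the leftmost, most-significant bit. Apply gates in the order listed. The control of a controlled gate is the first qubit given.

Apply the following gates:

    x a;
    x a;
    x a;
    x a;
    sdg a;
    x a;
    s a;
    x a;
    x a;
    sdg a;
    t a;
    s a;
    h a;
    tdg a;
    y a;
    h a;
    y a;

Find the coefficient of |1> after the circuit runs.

The amplitude on |1> is -I/2 - exp(3*I*pi/4)/2. Key observation: steps 7-10 multiply out to the identity, so the circuit reduces to the remaining gates.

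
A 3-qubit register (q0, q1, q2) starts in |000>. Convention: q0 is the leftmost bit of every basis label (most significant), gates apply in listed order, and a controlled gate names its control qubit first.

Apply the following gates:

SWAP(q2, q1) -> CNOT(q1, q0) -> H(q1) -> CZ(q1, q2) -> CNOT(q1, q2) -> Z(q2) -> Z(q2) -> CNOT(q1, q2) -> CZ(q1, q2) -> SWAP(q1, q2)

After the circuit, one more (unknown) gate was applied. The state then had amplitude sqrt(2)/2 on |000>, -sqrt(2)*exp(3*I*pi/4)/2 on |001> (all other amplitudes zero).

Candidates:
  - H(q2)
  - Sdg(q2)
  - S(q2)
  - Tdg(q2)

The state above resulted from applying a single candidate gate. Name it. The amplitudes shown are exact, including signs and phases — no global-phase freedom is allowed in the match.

The unique candidate consistent with the amplitudes is Tdg(q2). Key observation: steps 4-9 multiply out to the identity, so the circuit reduces to the remaining gates.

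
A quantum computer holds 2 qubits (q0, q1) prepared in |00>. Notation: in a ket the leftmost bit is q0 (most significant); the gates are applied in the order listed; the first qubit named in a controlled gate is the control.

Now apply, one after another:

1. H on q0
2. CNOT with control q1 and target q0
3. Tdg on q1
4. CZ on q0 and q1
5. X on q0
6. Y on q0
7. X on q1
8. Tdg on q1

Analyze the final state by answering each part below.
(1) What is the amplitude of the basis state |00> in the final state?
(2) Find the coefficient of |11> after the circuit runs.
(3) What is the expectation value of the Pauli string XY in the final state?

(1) |00> carries amplitude 0 in the final state.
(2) The amplitude on |11> is sqrt(2)*exp(I*pi/4)/2.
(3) In the final state, XY has expectation 0.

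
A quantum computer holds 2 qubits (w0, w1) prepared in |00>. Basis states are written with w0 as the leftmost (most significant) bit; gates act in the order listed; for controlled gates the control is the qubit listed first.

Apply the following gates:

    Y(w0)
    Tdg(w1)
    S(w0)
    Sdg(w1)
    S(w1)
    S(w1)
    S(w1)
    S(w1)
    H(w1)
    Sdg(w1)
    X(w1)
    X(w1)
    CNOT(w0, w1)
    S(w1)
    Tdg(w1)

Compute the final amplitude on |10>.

|10> carries amplitude sqrt(2)*I/2 in the final state. Key observation: the block from step 5 through step 8 cancels to the identity and can be dropped.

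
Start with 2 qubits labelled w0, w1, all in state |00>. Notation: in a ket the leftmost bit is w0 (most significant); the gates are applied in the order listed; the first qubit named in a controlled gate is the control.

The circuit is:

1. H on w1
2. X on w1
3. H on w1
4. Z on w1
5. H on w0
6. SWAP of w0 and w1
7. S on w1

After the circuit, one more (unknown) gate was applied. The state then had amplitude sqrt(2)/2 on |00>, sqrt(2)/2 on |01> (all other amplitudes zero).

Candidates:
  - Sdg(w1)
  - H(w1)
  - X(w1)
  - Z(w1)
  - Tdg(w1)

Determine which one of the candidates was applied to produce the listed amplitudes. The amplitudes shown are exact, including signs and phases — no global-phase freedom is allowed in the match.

The unique candidate consistent with the amplitudes is Sdg(w1). Key observation: steps 1-4 multiply out to the identity, so the circuit reduces to the remaining gates.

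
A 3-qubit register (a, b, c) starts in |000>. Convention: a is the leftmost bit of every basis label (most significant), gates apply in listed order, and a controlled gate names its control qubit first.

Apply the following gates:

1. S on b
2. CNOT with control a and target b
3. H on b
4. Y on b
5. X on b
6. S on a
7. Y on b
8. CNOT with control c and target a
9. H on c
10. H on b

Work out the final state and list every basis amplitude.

The resulting statevector has amplitude -sqrt(2)/2 on |000>, -sqrt(2)/2 on |001>, and 0 on every other basis state.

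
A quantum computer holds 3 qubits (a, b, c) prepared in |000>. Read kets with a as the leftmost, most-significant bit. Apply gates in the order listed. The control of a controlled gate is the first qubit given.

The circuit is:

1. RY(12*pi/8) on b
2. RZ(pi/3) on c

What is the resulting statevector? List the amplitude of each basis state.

After the circuit, the state carries amplitude sqrt(2)*exp(5*I*pi/6)/2 on |000>, -sqrt(2)*exp(5*I*pi/6)/2 on |010>, and 0 on every other basis state.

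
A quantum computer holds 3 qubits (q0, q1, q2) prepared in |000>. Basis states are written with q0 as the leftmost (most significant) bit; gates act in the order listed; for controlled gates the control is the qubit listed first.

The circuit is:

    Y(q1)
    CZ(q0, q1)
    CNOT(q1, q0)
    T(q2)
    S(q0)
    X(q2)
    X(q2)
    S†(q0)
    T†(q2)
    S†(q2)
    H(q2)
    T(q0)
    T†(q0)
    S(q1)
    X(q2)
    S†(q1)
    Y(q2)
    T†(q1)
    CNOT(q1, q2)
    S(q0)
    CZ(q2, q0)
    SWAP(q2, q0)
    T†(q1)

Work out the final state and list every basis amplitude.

The final amplitudes are -sqrt(2)/2 on |011>, -sqrt(2)/2 on |111>, and 0 on every other basis state.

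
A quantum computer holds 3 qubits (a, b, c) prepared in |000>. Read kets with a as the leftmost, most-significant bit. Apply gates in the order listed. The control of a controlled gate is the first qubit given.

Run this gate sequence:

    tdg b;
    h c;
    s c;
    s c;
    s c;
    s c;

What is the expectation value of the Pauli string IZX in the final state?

The expectation value of IZX is 1. Key observation: the block from step 3 through step 6 cancels to the identity and can be dropped.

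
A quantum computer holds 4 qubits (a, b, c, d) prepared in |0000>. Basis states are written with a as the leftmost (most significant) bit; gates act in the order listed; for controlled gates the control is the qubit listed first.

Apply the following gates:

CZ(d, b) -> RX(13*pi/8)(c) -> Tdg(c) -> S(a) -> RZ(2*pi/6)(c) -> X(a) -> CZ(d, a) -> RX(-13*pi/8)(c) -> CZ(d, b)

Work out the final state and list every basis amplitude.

The resulting statevector has amplitude -(sqrt(2 - sqrt(2)) + 2)*exp(5*I*pi/6)/4 - (2 - sqrt(2 - sqrt(2)))*exp(11*I*pi/12)/4 on |1000>, sqrt(sqrt(2) + 2)*(-exp(I*pi/3) + exp(5*I*pi/12))/4 on |1010>, and 0 on every other basis state.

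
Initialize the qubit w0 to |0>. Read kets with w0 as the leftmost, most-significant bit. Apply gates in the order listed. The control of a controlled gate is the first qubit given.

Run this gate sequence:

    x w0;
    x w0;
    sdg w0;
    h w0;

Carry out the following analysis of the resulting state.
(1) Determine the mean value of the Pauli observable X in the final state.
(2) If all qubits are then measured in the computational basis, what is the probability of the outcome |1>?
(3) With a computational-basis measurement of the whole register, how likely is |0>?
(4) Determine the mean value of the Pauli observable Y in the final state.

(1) The observable X averages to 1. Key observation: the block from step 1 through step 2 cancels to the identity and can be dropped.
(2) Outcome |1> occurs with probability 1/2.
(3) Outcome |0> occurs with probability 1/2.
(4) The observable Y averages to 0.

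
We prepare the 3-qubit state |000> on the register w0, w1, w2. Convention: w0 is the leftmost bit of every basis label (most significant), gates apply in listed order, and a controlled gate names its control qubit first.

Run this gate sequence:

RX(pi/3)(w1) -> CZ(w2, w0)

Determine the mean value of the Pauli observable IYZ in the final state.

The expectation value of IYZ is -sqrt(3)/2.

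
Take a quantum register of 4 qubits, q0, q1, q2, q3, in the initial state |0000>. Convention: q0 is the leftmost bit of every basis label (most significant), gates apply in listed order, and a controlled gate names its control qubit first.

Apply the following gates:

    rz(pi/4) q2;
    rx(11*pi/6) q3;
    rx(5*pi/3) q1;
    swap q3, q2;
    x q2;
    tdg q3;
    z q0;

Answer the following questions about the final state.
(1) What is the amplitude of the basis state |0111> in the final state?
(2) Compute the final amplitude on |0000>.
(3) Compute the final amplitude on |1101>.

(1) |0111> carries amplitude 0 in the final state.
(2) The amplitude on |0000> is (-sqrt(6) + 3*sqrt(2))*exp(3*I*pi/8)/8.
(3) The amplitude on |1101> is 0.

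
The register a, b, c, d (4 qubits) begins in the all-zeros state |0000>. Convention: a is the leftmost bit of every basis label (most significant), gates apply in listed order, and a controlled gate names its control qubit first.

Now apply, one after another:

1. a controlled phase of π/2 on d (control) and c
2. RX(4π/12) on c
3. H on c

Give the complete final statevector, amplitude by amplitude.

The final amplitudes are sqrt(6)/4 - sqrt(2)*I/4 on |0000>, sqrt(6)/4 + sqrt(2)*I/4 on |0010>, and 0 on every other basis state.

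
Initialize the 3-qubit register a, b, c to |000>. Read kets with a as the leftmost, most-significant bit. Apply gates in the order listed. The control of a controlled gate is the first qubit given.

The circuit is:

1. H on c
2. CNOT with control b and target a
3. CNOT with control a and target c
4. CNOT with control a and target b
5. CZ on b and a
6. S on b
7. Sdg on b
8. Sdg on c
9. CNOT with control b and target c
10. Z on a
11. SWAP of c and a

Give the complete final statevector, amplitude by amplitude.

The resulting statevector has amplitude sqrt(2)/2 on |000>, -sqrt(2)*I/2 on |100>, and 0 on every other basis state. Key observation: the block from step 6 through step 7 cancels to the identity and can be dropped.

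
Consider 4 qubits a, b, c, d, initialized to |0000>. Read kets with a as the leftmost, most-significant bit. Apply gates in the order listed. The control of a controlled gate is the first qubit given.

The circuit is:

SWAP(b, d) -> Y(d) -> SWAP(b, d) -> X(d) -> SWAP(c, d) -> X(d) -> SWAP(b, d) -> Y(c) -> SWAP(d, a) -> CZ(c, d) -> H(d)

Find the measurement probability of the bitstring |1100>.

Outcome |1100> occurs with probability 1/2.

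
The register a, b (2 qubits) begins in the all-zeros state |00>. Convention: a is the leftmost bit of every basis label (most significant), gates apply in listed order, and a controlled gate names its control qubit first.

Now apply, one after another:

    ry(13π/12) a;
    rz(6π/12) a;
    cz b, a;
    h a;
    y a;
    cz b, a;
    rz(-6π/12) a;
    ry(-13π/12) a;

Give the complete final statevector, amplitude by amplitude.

The final amplitudes are I*(1 + sqrt(3))/4 on |00>, 0 on |01>, sqrt(2)/2 - sqrt(3)*I/4 + I/4 on |10>, 0 on |11>.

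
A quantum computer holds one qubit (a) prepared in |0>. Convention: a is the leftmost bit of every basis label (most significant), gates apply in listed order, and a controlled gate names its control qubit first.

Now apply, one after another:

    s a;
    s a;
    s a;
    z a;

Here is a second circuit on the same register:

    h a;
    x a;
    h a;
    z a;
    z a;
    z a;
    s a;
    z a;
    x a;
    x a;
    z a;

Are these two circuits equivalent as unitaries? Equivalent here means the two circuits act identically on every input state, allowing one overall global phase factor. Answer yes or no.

Yes, they are equivalent — the unitaries differ by at most a global phase.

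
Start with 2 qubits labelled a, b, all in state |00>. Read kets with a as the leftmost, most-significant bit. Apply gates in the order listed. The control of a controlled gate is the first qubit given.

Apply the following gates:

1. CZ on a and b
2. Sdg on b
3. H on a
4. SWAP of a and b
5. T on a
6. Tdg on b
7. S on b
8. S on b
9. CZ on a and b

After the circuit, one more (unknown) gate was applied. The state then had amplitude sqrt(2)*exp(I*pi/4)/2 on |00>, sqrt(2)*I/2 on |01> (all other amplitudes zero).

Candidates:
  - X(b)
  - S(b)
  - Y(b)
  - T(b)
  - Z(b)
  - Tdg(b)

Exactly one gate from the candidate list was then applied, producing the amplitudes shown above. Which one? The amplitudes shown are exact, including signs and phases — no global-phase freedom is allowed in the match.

The unique candidate consistent with the amplitudes is Y(b).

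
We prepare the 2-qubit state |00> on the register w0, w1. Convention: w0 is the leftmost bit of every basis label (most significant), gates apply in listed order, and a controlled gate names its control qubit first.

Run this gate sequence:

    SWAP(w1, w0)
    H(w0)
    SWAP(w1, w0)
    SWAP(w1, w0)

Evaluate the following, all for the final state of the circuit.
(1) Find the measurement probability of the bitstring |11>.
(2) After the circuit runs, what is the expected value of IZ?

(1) Outcome |11> occurs with probability 0. Key observation: steps 3-4 multiply out to the identity, so the circuit reduces to the remaining gates.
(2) The expectation value of IZ is 1.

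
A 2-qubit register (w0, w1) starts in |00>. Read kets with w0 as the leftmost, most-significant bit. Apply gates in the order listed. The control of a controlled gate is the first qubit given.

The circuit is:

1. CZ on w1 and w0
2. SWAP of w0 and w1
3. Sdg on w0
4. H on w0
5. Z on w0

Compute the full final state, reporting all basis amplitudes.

The final amplitudes are sqrt(2)/2 on |00>, 0 on |01>, -sqrt(2)/2 on |10>, 0 on |11>.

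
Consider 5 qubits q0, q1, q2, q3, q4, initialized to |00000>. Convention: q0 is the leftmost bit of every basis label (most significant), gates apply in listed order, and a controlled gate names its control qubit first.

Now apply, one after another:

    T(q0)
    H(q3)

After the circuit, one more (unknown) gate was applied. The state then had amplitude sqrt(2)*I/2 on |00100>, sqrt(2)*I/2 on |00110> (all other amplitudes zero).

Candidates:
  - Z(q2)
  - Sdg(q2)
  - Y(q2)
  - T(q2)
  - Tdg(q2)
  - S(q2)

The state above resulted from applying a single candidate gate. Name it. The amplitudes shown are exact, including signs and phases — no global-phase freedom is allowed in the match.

The unique candidate consistent with the amplitudes is Y(q2).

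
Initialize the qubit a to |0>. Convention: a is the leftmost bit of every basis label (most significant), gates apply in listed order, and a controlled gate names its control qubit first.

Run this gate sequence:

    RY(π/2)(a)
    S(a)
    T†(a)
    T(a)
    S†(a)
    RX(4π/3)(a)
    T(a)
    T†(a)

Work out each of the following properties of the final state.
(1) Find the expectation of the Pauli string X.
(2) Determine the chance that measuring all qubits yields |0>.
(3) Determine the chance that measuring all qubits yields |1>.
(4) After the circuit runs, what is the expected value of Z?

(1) In the final state, X has expectation 1.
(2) Outcome |0> occurs with probability 1/2.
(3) Outcome |1> occurs with probability 1/2.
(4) The observable Z averages to 0.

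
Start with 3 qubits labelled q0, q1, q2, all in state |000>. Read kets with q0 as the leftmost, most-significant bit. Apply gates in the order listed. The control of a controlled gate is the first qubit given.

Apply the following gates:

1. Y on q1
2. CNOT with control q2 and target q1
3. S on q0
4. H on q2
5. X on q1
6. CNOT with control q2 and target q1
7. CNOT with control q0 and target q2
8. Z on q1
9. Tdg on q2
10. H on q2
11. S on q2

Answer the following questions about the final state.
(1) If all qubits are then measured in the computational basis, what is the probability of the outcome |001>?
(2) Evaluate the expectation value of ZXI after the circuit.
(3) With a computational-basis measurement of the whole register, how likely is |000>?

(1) A full measurement returns |001> with probability 1/4.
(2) The observable ZXI averages to 0.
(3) The probability of measuring |000> is 1/4.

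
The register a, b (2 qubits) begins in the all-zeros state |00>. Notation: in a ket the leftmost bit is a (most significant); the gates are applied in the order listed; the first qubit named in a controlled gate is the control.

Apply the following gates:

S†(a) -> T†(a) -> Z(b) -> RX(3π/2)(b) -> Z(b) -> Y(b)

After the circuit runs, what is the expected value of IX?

In the final state, IX has expectation 0.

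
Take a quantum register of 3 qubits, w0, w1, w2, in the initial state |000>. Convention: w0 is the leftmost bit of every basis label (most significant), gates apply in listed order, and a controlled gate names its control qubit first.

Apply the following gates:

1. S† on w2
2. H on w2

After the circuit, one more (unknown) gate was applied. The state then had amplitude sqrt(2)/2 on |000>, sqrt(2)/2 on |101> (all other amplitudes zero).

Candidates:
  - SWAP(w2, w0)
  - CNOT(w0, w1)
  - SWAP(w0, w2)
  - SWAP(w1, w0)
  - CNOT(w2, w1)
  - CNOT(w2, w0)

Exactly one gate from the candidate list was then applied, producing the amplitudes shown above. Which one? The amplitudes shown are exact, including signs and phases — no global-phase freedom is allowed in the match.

It was CNOT(w2, w0) that produced the state shown.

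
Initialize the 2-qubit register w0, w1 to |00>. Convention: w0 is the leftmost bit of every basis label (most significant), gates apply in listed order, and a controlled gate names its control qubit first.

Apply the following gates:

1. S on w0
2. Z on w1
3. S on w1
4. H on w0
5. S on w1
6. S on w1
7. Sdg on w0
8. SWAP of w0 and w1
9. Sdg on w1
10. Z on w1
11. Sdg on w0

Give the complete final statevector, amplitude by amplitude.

The final amplitudes are sqrt(2)/2 on |00>, sqrt(2)/2 on |01>, 0 on |10>, 0 on |11>.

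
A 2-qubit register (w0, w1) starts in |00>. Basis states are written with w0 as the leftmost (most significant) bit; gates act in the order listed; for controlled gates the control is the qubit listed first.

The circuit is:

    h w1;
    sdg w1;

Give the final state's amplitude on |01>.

The amplitude on |01> is -sqrt(2)*I/2.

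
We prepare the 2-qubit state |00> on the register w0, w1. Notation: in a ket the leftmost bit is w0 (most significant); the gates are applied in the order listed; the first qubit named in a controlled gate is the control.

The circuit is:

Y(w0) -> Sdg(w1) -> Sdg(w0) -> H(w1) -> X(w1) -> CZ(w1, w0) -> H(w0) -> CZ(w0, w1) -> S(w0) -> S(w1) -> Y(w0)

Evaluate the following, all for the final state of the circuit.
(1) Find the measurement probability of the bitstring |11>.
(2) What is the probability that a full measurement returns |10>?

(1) A full measurement returns |11> with probability 1/4.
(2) A full measurement returns |10> with probability 1/4.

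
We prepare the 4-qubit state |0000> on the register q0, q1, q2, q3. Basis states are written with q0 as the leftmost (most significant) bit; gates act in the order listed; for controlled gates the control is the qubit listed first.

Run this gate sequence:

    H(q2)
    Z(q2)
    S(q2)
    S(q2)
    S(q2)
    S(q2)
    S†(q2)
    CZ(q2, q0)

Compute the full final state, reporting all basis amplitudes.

The final amplitudes are sqrt(2)/2 on |0000>, sqrt(2)*I/2 on |0010>, and 0 on every other basis state. Key observation: steps 3-6 multiply out to the identity, so the circuit reduces to the remaining gates.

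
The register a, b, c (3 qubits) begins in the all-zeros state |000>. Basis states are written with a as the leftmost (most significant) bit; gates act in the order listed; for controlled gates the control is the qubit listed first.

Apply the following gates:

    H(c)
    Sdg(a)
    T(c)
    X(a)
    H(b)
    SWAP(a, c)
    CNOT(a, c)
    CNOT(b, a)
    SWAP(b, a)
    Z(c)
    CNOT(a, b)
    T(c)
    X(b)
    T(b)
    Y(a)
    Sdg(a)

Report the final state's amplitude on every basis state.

The resulting statevector has amplitude -exp(3*I*pi/4)/2 on |000>, 0 on |001>, 0 on |010>, -1/2 on |011>, exp(I*pi/4)/2 on |100>, 0 on |101>, 0 on |110>, -I/2 on |111>.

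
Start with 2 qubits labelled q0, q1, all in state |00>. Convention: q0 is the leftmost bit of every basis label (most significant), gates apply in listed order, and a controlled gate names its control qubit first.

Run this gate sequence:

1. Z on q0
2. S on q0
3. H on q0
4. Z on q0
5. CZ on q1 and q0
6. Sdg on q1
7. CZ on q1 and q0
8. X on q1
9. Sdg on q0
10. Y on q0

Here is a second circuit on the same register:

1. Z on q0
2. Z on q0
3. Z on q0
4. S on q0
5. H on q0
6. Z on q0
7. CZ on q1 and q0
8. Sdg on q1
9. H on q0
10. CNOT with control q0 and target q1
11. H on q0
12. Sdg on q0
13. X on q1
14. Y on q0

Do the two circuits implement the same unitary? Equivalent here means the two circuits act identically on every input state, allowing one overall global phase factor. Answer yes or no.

No: there is an input state on which the two circuits produce genuinely different outputs (not merely differing by a phase).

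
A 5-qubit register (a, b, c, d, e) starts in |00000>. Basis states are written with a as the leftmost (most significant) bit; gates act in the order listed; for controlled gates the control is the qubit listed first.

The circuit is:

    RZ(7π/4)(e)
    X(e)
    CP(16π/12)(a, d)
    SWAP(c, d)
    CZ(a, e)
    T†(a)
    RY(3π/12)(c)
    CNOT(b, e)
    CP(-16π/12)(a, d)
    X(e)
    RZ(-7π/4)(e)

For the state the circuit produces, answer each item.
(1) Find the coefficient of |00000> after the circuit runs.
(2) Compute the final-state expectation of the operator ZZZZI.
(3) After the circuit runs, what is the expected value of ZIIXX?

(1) The final state's coefficient on |00000> equals sqrt(sqrt(2) + 2)/2.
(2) The observable ZZZZI averages to sqrt(2)/2.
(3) The observable ZIIXX averages to 0.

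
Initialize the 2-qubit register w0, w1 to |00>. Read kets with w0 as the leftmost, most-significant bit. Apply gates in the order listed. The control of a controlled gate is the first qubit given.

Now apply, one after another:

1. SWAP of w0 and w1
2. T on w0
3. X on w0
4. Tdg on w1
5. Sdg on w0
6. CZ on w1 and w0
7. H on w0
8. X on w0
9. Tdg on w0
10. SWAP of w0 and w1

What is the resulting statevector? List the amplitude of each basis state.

The resulting statevector has amplitude sqrt(2)*I/2 on |00>, -sqrt(2)*exp(I*pi/4)/2 on |01>, 0 on |10>, 0 on |11>.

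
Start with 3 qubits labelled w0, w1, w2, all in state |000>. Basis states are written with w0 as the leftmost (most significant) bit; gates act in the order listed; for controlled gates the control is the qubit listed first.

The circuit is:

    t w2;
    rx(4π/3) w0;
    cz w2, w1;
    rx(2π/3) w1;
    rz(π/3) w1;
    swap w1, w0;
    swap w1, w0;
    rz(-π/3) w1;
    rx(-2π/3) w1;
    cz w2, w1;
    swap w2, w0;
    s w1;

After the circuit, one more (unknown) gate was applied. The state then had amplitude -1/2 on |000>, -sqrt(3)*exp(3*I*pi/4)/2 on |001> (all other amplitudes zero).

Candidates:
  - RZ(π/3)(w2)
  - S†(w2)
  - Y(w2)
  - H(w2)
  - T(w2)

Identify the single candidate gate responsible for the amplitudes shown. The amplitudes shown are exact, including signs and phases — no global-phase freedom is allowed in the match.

It was T(w2) that produced the state shown. Key observation: the block from step 3 through step 10 cancels to the identity and can be dropped.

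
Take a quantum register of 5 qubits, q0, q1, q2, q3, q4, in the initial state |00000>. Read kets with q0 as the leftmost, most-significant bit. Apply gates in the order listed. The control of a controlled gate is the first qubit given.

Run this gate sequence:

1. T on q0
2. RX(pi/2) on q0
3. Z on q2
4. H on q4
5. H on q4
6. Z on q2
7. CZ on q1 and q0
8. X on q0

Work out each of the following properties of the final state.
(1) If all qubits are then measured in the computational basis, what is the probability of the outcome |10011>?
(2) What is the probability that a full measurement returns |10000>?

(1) Outcome |10011> occurs with probability 0. Key observation: gates 3-6 undo each other exactly, leaving only the rest of the circuit to track.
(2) Outcome |10000> occurs with probability 1/2.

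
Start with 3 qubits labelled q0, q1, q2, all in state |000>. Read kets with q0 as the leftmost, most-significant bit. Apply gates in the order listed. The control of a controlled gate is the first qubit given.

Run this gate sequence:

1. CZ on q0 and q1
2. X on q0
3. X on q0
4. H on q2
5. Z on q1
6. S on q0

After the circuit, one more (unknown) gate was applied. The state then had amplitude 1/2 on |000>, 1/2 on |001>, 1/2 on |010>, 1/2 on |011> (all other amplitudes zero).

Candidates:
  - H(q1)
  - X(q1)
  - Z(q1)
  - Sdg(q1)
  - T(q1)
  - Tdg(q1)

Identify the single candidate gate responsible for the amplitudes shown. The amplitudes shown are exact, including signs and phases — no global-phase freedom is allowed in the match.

It was H(q1) that produced the state shown. Key observation: the block from step 2 through step 3 cancels to the identity and can be dropped.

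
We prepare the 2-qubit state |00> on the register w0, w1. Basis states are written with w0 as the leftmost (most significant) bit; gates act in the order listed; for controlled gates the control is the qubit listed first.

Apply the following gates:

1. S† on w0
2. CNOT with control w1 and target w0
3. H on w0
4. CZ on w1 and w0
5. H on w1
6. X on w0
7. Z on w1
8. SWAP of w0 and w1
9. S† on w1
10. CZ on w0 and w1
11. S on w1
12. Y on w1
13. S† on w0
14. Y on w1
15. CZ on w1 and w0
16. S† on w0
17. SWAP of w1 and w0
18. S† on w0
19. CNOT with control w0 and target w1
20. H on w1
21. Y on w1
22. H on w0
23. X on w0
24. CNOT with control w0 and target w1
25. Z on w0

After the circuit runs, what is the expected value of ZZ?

In the final state, ZZ has expectation -1.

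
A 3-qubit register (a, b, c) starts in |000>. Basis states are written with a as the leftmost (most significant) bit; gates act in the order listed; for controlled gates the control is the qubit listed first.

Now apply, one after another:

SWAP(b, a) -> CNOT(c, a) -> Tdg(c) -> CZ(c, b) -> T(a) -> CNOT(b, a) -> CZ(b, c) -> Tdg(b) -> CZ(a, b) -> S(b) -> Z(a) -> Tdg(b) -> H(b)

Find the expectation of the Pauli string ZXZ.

In the final state, ZXZ has expectation 1.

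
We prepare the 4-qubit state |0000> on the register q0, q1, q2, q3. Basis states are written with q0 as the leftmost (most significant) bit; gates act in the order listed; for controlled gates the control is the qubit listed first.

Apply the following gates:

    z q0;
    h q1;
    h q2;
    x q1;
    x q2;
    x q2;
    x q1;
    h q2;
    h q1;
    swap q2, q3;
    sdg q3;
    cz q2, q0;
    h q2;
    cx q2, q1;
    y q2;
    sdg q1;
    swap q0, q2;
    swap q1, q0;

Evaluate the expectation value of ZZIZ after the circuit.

The expectation value of ZZIZ is -1. Key observation: steps 2-9 multiply out to the identity, so the circuit reduces to the remaining gates.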